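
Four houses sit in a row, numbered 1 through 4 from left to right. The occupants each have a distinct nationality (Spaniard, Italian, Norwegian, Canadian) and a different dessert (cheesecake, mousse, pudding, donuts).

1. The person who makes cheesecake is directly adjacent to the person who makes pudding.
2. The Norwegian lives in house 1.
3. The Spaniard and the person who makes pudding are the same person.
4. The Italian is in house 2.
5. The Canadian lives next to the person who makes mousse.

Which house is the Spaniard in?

4

Clue 2 places the Norwegian in house 1.
The Italian is in house 2 (clue 4).
The only dessert still possible for house 1 is donuts.
The Canadian is narrowed to house 3 or 4; consider each.
Placing it in house 4 leads to a contradiction, so it's in house 3.
So house 4 gets Spaniard for nationality.
From clue 3, the person who makes pudding must be in house 4.
House 3's dessert must be cheesecake (nothing else left).
So house 2 gets mousse for dessert.
So: house 1 = Norwegian/donuts, house 2 = Italian/mousse, house 3 = Canadian/cheesecake, house 4 = Spaniard/pudding.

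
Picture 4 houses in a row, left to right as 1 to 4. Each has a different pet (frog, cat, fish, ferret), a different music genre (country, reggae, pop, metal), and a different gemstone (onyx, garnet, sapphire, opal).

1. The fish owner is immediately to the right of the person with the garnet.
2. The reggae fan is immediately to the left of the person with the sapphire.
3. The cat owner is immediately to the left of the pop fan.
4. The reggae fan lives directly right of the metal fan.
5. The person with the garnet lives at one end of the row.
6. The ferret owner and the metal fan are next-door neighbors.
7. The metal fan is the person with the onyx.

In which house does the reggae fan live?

3

Clue 5 places the person with the garnet in house 1.
From clue 1, the fish owner must be in house 2.
The metal fan is in house 2 (clue 7).
House 4 pet: only frog fits.
House 1 music genre: only country fits.
The only music genre still possible for house 4 is pop.
So house 2 gets onyx for gemstone.
By clue 2, the person with the sapphire is in house 4.
The cat owner is in house 3 (clue 3).
So house 1 gets ferret for pet.
That leaves reggae as the music genre for house 3.
The only gemstone still possible for house 3 is opal.
So: house 1 = ferret/country/garnet, house 2 = fish/metal/onyx, house 3 = cat/reggae/opal, house 4 = frog/pop/sapphire.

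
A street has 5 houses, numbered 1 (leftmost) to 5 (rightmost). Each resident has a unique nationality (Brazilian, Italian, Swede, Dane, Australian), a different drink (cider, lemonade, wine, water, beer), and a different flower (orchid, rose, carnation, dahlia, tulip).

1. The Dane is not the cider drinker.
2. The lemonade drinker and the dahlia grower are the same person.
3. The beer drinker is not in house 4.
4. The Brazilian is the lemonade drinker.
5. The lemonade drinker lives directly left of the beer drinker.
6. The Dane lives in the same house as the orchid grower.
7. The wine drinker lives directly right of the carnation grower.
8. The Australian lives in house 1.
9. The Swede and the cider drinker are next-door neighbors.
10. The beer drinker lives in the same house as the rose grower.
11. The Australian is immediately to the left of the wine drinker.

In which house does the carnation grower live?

1

From clue 8, the Australian must be in house 1.
By clue 11, the wine drinker is in house 2.
The Brazilian is in house 4 (clue 4).
The lemonade drinker is in house 4 (clue 4).
By clue 5, the beer drinker is in house 5.
Clue 7 places the carnation grower in house 1.
By clue 10, the rose grower is in house 5.
So house 4 gets dahlia for flower.
Clue 9: the Swede is in house 2.
That leaves Dane as the nationality for house 3.
House 5 nationality: only Italian fits.
The cider drinker is in house 1 (clue 1).
By clue 6, the orchid grower is in house 3.
The only drink still possible for house 3 is water.
House 2 flower: only tulip fits.
So: house 1 = Australian/cider/carnation, house 2 = Swede/wine/tulip, house 3 = Dane/water/orchid, house 4 = Brazilian/lemonade/dahlia, house 5 = Italian/beer/rose.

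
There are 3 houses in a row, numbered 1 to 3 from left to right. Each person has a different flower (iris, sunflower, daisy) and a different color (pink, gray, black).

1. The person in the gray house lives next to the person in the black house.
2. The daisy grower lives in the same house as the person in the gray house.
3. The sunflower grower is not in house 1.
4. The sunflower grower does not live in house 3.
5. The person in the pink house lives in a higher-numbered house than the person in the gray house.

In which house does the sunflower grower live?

From clue 4, the sunflower grower must be in house 2.
From clue 2, the daisy grower must be in house 1.
Clue 2: the person in the gray house is in house 1.
House 3's flower must be iris (nothing else left).
Clue 1: the person in the black house is in house 2.
That leaves pink as the color for house 3.
So: house 1 = daisy/gray, house 2 = sunflower/black, house 3 = iris/pink.

2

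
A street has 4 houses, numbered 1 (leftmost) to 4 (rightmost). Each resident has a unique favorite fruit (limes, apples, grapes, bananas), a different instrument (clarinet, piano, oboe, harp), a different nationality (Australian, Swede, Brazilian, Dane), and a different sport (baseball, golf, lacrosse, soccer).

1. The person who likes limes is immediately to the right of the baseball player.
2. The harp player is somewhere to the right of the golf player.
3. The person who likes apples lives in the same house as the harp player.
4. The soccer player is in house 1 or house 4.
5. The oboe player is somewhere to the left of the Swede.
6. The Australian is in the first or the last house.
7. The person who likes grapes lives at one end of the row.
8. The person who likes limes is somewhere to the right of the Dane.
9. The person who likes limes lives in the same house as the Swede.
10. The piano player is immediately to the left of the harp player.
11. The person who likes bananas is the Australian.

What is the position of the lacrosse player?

3

The person who likes bananas is narrowed to house 1 or 4; consider each.
Placing it in house 1 leads to a contradiction, so it's in house 4.
From clue 11, the Australian must be in house 4.
That leaves grapes as the favorite fruit for house 1.
So house 4 gets clarinet for instrument.
That leaves harp as the instrument for house 3.
So house 3 gets lacrosse for sport.
The only sport still possible for house 4 is soccer.
The person who likes apples is in house 3 (clue 3).
The piano player is in house 2 (clue 10).
House 2's favorite fruit must be limes (nothing else left).
House 1's instrument must be oboe (nothing else left).
Clue 1: the baseball player is in house 1.
From clue 8, the Dane must be in house 1.
Clue 9 places the Swede in house 2.
House 3 nationality: only Brazilian fits.
House 2 sport: only golf fits.
So: house 1 = grapes/oboe/Dane/baseball, house 2 = limes/piano/Swede/golf, house 3 = apples/harp/Brazilian/lacrosse, house 4 = bananas/clarinet/Australian/soccer.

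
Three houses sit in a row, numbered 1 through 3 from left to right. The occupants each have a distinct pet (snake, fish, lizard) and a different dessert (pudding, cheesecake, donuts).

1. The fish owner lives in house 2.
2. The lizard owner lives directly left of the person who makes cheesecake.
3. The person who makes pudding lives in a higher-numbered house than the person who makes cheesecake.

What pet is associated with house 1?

lizard

The fish owner is in house 2 (clue 1).
Clue 3 places the person who makes pudding in house 3.
Clue 3: the person who makes cheesecake is in house 2.
House 1's pet must be lizard (nothing else left).
House 3 pet: only snake fits.
That leaves donuts as the dessert for house 1.
So: house 1 = lizard/donuts, house 2 = fish/cheesecake, house 3 = snake/pudding.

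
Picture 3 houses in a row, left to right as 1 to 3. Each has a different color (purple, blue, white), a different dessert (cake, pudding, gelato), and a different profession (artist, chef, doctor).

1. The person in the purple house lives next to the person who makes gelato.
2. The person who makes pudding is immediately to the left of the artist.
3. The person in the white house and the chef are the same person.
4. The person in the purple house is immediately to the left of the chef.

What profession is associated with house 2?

artist

House 1 profession: only doctor fits.
The person in the purple house is narrowed to house 1 or 2; consider each.
Placing it in house 1 leads to a contradiction, so it's in house 2.
Clue 4 places the chef in house 3.
House 1 color: only blue fits.
The only color still possible for house 3 is white.
The only profession still possible for house 2 is artist.
By clue 2, the person who makes pudding is in house 1.
House 2's dessert must be cake (nothing else left).
The only dessert still possible for house 3 is gelato.
So: house 1 = blue/pudding/doctor, house 2 = purple/cake/artist, house 3 = white/gelato/chef.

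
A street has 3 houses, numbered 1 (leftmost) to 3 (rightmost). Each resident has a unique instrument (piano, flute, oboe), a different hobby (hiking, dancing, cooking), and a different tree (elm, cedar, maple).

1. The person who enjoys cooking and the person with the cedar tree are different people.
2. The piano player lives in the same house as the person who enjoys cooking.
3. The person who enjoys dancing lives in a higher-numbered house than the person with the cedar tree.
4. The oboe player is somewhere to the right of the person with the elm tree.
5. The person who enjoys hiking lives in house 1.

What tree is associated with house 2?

From clue 5, the person who enjoys hiking must be in house 1.
The only tree still possible for house 3 is maple.
That leaves flute as the instrument for house 1.
The oboe player is narrowed to house 2 or 3; consider each.
Placing it in house 2 leads to a contradiction, so it's in house 3.
The only instrument still possible for house 2 is piano.
From clue 2, the person who enjoys cooking must be in house 2.
So house 3 gets dancing for hobby.
Clue 1: the person with the cedar tree is in house 1.
House 2 tree: only elm fits.
So: house 1 = flute/hiking/cedar, house 2 = piano/cooking/elm, house 3 = oboe/dancing/maple.

elm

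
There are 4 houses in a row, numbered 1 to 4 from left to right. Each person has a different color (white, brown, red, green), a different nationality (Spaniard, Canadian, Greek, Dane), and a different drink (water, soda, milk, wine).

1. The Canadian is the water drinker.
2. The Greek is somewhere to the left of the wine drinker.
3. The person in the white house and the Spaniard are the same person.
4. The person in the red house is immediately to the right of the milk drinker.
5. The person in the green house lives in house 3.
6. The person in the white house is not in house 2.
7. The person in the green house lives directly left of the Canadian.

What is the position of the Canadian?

By clue 5, the person in the green house is in house 3.
Clue 7: the Canadian is in house 4.
The water drinker is in house 4 (clue 1).
Clue 3: the person in the white house is in house 1.
From clue 3, the Spaniard must be in house 1.
By clue 2, the Greek is in house 2.
The wine drinker is in house 3 (clue 2).
House 3 nationality: only Dane fits.
The only drink still possible for house 2 is soda.
Clue 4 places the person in the red house in house 2.
The only color still possible for house 4 is brown.
So house 1 gets milk for drink.
So: house 1 = white/Spaniard/milk, house 2 = red/Greek/soda, house 3 = green/Dane/wine, house 4 = brown/Canadian/water.

4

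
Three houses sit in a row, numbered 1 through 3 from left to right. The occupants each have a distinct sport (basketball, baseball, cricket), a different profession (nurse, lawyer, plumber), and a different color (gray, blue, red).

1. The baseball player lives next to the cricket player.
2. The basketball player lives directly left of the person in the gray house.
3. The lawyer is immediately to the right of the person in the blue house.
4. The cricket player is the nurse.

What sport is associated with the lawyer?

The basketball player is narrowed to house 1 or 2; consider each.
Placing it in house 2 leads to a contradiction, so it's in house 1.
The person in the gray house is in house 2 (clue 2).
So house 1 gets blue for color.
The only color still possible for house 3 is red.
Clue 3 places the lawyer in house 2.
So house 1 gets plumber for profession.
The only profession still possible for house 3 is nurse.
By clue 4, the cricket player is in house 3.
That leaves baseball as the sport for house 2.
So: house 1 = basketball/plumber/blue, house 2 = baseball/lawyer/gray, house 3 = cricket/nurse/red.

baseball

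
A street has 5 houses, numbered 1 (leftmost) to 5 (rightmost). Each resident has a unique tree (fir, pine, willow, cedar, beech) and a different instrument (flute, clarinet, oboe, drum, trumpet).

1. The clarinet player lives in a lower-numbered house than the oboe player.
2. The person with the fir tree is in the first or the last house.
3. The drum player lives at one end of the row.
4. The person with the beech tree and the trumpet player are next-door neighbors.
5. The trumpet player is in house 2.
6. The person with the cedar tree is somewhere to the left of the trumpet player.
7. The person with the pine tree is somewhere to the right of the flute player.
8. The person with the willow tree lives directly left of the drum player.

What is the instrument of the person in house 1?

The trumpet player is in house 2 (clue 5).
By clue 6, the person with the cedar tree is in house 1.
From clue 8, the person with the willow tree must be in house 4.
The drum player is in house 5 (clue 8).
Clue 4: the person with the beech tree is in house 3.
So house 2 gets pine for tree.
House 5 tree: only fir fits.
Clue 7 places the flute player in house 1.
So house 3 gets clarinet for instrument.
That leaves oboe as the instrument for house 4.
So: house 1 = cedar/flute, house 2 = pine/trumpet, house 3 = beech/clarinet, house 4 = willow/oboe, house 5 = fir/drum.

flute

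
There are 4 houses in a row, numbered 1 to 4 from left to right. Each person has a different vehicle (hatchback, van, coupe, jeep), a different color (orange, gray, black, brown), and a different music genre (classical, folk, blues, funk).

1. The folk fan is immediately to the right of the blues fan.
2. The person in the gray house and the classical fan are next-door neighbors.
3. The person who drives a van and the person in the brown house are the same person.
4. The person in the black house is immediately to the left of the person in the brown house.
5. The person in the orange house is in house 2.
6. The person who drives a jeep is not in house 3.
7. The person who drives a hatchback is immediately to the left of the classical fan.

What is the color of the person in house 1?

gray

From clue 5, the person in the orange house must be in house 2.
The person in the black house is in house 3 (clue 4).
By clue 4, the person in the brown house is in house 4.
So house 1 gets gray for color.
Clue 2: the classical fan is in house 2.
By clue 3, the person who drives a van is in house 4.
Clue 7: the person who drives a hatchback is in house 1.
House 2's vehicle must be jeep (nothing else left).
The only vehicle still possible for house 3 is coupe.
The folk fan is in house 4 (clue 1).
The blues fan is in house 3 (clue 1).
So house 1 gets funk for music genre.
So: house 1 = hatchback/gray/funk, house 2 = jeep/orange/classical, house 3 = coupe/black/blues, house 4 = van/brown/folk.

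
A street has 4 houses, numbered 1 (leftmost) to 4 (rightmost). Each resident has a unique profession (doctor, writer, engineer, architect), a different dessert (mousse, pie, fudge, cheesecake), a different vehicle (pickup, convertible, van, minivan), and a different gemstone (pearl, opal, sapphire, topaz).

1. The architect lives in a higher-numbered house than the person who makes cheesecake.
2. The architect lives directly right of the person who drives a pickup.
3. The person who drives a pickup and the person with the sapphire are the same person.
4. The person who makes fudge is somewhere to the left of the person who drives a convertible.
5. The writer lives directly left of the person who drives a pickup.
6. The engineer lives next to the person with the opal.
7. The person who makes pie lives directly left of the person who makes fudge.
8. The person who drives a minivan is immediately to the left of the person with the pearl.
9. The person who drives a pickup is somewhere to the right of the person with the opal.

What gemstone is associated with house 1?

opal

So house 4 gets mousse for dessert.
The architect is narrowed to house 3 or 4; consider each.
Placing it in house 4 leads to a contradiction, so it's in house 3.
From clue 2, the person who drives a pickup must be in house 2.
Clue 3: the person with the sapphire is in house 2.
Clue 5 places the writer in house 1.
From clue 9, the person with the opal must be in house 1.
House 4's profession must be doctor (nothing else left).
House 3 dessert: only fudge fits.
The person who drives a convertible is in house 4 (clue 4).
From clue 7, the person who makes pie must be in house 2.
The person who drives a minivan is in house 3 (clue 8).
Clue 8: the person with the pearl is in house 4.
House 2 profession: only engineer fits.
That leaves cheesecake as the dessert for house 1.
The only vehicle still possible for house 1 is van.
House 3 gemstone: only topaz fits.
So: house 1 = writer/cheesecake/van/opal, house 2 = engineer/pie/pickup/sapphire, house 3 = architect/fudge/minivan/topaz, house 4 = doctor/mousse/convertible/pearl.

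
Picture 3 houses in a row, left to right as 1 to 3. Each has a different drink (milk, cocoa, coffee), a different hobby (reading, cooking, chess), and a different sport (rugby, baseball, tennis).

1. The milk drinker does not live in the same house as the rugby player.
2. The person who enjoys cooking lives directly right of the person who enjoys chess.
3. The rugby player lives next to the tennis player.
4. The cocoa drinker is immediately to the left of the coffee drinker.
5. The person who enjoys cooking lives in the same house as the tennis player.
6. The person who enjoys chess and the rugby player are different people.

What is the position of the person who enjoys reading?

3

The cocoa drinker is narrowed to house 1 or 2; consider each.
Placing it in house 1 leads to a contradiction, so it's in house 2.
From clue 4, the coffee drinker must be in house 3.
House 1 drink: only milk fits.
House 1 sport: only baseball fits.
The person who enjoys chess is narrowed to house 1 or 2; consider each.
Placing it in house 2 leads to a contradiction, so it's in house 1.
Clue 2: the person who enjoys cooking is in house 2.
By clue 5, the tennis player is in house 2.
House 3's hobby must be reading (nothing else left).
The only sport still possible for house 3 is rugby.
So: house 1 = milk/chess/baseball, house 2 = cocoa/cooking/tennis, house 3 = coffee/reading/rugby.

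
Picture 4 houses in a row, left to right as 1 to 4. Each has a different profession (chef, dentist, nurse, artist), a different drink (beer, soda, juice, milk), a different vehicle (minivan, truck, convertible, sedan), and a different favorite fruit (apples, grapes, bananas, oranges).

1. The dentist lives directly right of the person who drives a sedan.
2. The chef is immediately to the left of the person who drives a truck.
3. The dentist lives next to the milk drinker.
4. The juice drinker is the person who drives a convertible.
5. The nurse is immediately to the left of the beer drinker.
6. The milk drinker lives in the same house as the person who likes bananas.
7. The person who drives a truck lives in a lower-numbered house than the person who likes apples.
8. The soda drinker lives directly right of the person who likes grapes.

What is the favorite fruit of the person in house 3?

The chef is narrowed to house 1 or 2; consider each.
Placing it in house 2 leads to a contradiction, so it's in house 1.
The person who drives a truck is in house 2 (clue 2).
House 2's drink must be soda (nothing else left).
The person who likes grapes is in house 1 (clue 8).
House 2 favorite fruit: only oranges fits.
House 3 favorite fruit: only bananas fits.
The only favorite fruit still possible for house 4 is apples.
From clue 6, the milk drinker must be in house 3.
House 1's drink must be juice (nothing else left).
The only drink still possible for house 4 is beer.
Clue 4 places the person who drives a convertible in house 1.
From clue 5, the nurse must be in house 3.
House 3 vehicle: only sedan fits.
The only vehicle still possible for house 4 is minivan.
Clue 1: the dentist is in house 4.
House 2's profession must be artist (nothing else left).
So: house 1 = chef/juice/convertible/grapes, house 2 = artist/soda/truck/oranges, house 3 = nurse/milk/sedan/bananas, house 4 = dentist/beer/minivan/apples.

bananas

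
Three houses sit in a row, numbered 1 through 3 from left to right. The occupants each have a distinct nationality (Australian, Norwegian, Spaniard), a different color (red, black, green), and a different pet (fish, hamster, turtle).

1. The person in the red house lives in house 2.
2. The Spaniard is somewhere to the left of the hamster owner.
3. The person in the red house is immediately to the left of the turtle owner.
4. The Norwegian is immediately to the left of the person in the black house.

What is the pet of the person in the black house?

Clue 1 places the person in the red house in house 2.
From clue 3, the turtle owner must be in house 3.
That leaves Australian as the nationality for house 3.
House 1's color must be green (nothing else left).
That leaves black as the color for house 3.
House 1 pet: only fish fits.
House 2 pet: only hamster fits.
Clue 2 places the Spaniard in house 1.
By clue 4, the Norwegian is in house 2.
So: house 1 = Spaniard/green/fish, house 2 = Norwegian/red/hamster, house 3 = Australian/black/turtle.

turtle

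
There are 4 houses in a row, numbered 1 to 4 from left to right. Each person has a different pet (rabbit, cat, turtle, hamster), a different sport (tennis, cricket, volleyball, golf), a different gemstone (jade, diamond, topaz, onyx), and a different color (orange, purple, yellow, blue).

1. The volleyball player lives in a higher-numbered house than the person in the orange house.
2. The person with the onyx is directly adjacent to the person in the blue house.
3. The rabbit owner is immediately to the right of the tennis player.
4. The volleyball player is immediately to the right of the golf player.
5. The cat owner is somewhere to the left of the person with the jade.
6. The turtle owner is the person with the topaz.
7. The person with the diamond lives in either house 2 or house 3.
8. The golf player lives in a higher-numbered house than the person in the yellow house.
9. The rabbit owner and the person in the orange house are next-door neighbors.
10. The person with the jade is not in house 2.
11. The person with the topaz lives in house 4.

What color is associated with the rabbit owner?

blue

The person with the topaz is in house 4 (clue 11).
House 1 gemstone: only onyx fits.
House 2's gemstone must be diamond (nothing else left).
House 3 gemstone: only jade fits.
Clue 2 places the person in the blue house in house 2.
From clue 6, the turtle owner must be in house 4.
House 4 color: only purple fits.
Clue 9 places the rabbit owner in house 2.
House 1's pet must be cat (nothing else left).
So house 3 gets hamster for pet.
House 1's color must be yellow (nothing else left).
That leaves orange as the color for house 3.
Clue 1 places the volleyball player in house 4.
Clue 3 places the tennis player in house 1.
Clue 4 places the golf player in house 3.
That leaves cricket as the sport for house 2.
So: house 1 = cat/tennis/onyx/yellow, house 2 = rabbit/cricket/diamond/blue, house 3 = hamster/golf/jade/orange, house 4 = turtle/volleyball/topaz/purple.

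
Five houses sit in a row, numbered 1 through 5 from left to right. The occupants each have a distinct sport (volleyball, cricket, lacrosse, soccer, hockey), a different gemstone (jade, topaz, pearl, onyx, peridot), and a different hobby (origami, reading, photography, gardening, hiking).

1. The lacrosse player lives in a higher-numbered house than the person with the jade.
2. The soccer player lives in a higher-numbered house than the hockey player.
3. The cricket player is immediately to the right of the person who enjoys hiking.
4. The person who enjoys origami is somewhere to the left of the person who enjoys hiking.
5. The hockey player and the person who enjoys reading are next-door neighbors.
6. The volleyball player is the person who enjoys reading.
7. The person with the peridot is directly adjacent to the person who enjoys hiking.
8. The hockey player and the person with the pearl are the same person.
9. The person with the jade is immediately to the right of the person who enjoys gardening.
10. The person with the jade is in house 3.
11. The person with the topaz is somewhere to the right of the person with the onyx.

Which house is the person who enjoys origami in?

3

Clue 10: the person with the jade is in house 3.
From clue 9, the person who enjoys gardening must be in house 2.
House 1 sport: only volleyball fits.
House 3's sport must be soccer (nothing else left).
That leaves onyx as the gemstone for house 1.
From clue 2, the hockey player must be in house 2.
From clue 6, the person who enjoys reading must be in house 1.
The person with the pearl is in house 2 (clue 8).
House 5's hobby must be photography (nothing else left).
The person who enjoys hiking is in house 4 (clue 4).
From clue 7, the person with the peridot must be in house 5.
The only gemstone still possible for house 4 is topaz.
House 3 hobby: only origami fits.
The cricket player is in house 5 (clue 3).
That leaves lacrosse as the sport for house 4.
So: house 1 = volleyball/onyx/reading, house 2 = hockey/pearl/gardening, house 3 = soccer/jade/origami, house 4 = lacrosse/topaz/hiking, house 5 = cricket/peridot/photography.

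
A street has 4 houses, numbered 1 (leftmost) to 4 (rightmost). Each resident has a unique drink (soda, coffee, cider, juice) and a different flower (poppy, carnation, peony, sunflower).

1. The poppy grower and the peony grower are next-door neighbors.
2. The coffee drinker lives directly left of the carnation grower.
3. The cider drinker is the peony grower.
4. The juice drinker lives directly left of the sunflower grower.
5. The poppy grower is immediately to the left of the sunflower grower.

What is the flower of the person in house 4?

The coffee drinker is narrowed to house 1 or 2 or 3; consider each.
Placing it in house 1 and house 2 leads to a contradiction, so it's in house 3.
Clue 2 places the carnation grower in house 4.
So house 4 gets soda for drink.
House 3's flower must be sunflower (nothing else left).
By clue 4, the juice drinker is in house 2.
From clue 5, the poppy grower must be in house 2.
House 1 drink: only cider fits.
The only flower still possible for house 1 is peony.
So: house 1 = cider/peony, house 2 = juice/poppy, house 3 = coffee/sunflower, house 4 = soda/carnation.

carnation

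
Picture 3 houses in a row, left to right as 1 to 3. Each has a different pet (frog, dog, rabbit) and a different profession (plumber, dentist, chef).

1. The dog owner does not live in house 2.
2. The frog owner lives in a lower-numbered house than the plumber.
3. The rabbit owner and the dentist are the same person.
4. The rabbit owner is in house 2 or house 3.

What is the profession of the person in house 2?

dentist

The only profession still possible for house 1 is chef.
The dog owner is narrowed to house 1 or 3; consider each.
Placing it in house 1 leads to a contradiction, so it's in house 3.
That leaves frog as the pet for house 1.
House 2 pet: only rabbit fits.
From clue 3, the dentist must be in house 2.
House 3's profession must be plumber (nothing else left).
So: house 1 = frog/chef, house 2 = rabbit/dentist, house 3 = dog/plumber.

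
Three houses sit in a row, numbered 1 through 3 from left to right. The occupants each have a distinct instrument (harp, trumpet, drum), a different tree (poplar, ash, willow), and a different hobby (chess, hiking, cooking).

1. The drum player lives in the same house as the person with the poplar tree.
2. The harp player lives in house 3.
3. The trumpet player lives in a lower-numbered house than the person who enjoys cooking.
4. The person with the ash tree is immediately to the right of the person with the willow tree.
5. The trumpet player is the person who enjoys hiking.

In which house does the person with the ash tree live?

By clue 2, the harp player is in house 3.
The only tree still possible for house 3 is ash.
The person with the willow tree is in house 2 (clue 4).
House 1 tree: only poplar fits.
From clue 1, the drum player must be in house 1.
So house 2 gets trumpet for instrument.
Clue 3: the person who enjoys cooking is in house 3.
Clue 5: the person who enjoys hiking is in house 2.
The only hobby still possible for house 1 is chess.
So: house 1 = drum/poplar/chess, house 2 = trumpet/willow/hiking, house 3 = harp/ash/cooking.

3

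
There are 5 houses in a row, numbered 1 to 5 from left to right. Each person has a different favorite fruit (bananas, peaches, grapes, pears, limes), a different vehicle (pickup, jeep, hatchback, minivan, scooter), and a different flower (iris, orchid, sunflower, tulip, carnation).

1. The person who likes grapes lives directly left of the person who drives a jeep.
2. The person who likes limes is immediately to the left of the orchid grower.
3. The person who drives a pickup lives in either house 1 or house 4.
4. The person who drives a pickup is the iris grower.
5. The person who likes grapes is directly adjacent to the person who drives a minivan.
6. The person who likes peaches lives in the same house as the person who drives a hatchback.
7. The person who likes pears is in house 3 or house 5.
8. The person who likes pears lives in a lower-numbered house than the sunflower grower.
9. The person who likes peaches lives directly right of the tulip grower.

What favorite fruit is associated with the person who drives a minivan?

From clue 8, the person who likes pears must be in house 3.
The person who drives a pickup is narrowed to house 1 or 4; consider each.
Placing it in house 1 leads to a contradiction, so it's in house 4.
The iris grower is in house 4 (clue 4).
That leaves sunflower as the flower for house 5.
Clue 9: the person who likes peaches is in house 2.
Clue 9 places the tulip grower in house 1.
So house 1 gets limes for favorite fruit.
The only favorite fruit still possible for house 5 is bananas.
By clue 1, the person who drives a jeep is in house 5.
The orchid grower is in house 2 (clue 2).
From clue 6, the person who drives a hatchback must be in house 2.
House 4's favorite fruit must be grapes (nothing else left).
The only vehicle still possible for house 1 is scooter.
House 3 vehicle: only minivan fits.
House 3 flower: only carnation fits.
So: house 1 = limes/scooter/tulip, house 2 = peaches/hatchback/orchid, house 3 = pears/minivan/carnation, house 4 = grapes/pickup/iris, house 5 = bananas/jeep/sunflower.

pears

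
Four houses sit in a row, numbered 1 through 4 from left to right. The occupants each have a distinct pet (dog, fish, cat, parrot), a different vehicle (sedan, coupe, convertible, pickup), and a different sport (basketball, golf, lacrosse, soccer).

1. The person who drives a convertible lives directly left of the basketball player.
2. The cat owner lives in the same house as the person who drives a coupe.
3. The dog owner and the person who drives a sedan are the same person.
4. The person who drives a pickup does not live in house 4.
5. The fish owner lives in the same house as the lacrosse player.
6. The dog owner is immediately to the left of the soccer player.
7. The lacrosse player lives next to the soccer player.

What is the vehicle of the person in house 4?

So house 4 gets coupe for vehicle.
Clue 2 places the cat owner in house 4.
The dog owner is narrowed to house 1 or 2 or 3; consider each.
Placing it in house 2 and house 3 leads to a contradiction, so it's in house 1.
From clue 3, the person who drives a sedan must be in house 1.
Clue 6 places the soccer player in house 2.
Clue 5 places the fish owner in house 3.
Clue 5 places the lacrosse player in house 3.
House 2 pet: only parrot fits.
House 1's sport must be golf (nothing else left).
House 4 sport: only basketball fits.
By clue 1, the person who drives a convertible is in house 3.
So house 2 gets pickup for vehicle.
So: house 1 = dog/sedan/golf, house 2 = parrot/pickup/soccer, house 3 = fish/convertible/lacrosse, house 4 = cat/coupe/basketball.

coupe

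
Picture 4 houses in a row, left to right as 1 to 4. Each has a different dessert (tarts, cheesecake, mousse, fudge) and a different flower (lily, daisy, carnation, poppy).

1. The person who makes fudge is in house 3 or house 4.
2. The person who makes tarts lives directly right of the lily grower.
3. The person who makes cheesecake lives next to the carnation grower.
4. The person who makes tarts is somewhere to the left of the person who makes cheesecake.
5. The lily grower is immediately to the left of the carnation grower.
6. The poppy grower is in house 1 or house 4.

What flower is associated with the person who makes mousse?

The only dessert still possible for house 1 is mousse.
The only dessert still possible for house 2 is tarts.
The lily grower is in house 1 (clue 2).
By clue 5, the carnation grower is in house 2.
That leaves daisy as the flower for house 3.
That leaves poppy as the flower for house 4.
By clue 3, the person who makes cheesecake is in house 3.
That leaves fudge as the dessert for house 4.
So: house 1 = mousse/lily, house 2 = tarts/carnation, house 3 = cheesecake/daisy, house 4 = fudge/poppy.

lily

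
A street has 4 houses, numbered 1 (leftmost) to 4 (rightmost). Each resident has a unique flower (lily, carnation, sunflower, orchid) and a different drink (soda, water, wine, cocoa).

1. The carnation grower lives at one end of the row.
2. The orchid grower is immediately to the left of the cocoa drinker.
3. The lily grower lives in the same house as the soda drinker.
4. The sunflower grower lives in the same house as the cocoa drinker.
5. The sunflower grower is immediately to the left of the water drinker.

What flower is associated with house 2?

The carnation grower is narrowed to house 1 or 4; consider each.
Placing it in house 1 leads to a contradiction, so it's in house 4.
The orchid grower is narrowed to house 1 or 2; consider each.
Placing it in house 1 leads to a contradiction, so it's in house 2.
Clue 2 places the cocoa drinker in house 3.
By clue 4, the sunflower grower is in house 3.
Clue 5: the water drinker is in house 4.
That leaves lily as the flower for house 1.
By clue 3, the soda drinker is in house 1.
That leaves wine as the drink for house 2.
So: house 1 = lily/soda, house 2 = orchid/wine, house 3 = sunflower/cocoa, house 4 = carnation/water.

orchid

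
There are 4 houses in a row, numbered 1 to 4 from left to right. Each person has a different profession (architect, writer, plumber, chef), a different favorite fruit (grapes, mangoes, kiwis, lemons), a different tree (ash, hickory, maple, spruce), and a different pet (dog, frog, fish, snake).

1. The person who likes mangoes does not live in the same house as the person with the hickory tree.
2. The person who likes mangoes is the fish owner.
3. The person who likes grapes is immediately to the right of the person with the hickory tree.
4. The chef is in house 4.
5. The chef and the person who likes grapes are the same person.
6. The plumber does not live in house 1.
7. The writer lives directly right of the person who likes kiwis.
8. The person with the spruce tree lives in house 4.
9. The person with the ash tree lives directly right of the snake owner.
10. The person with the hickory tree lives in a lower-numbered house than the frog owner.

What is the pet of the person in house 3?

From clue 4, the chef must be in house 4.
Clue 5: the person who likes grapes is in house 4.
Clue 8: the person with the spruce tree is in house 4.
That leaves architect as the profession for house 1.
Clue 3: the person with the hickory tree is in house 3.
Clue 10 places the frog owner in house 4.
The only tree still possible for house 1 is maple.
So house 2 gets ash for tree.
By clue 9, the snake owner is in house 1.
House 3 favorite fruit: only lemons fits.
That leaves dog as the pet for house 3.
Clue 2: the person who likes mangoes is in house 2.
That leaves kiwis as the favorite fruit for house 1.
That leaves fish as the pet for house 2.
The writer is in house 2 (clue 7).
That leaves plumber as the profession for house 3.
So: house 1 = architect/kiwis/maple/snake, house 2 = writer/mangoes/ash/fish, house 3 = plumber/lemons/hickory/dog, house 4 = chef/grapes/spruce/frog.

dog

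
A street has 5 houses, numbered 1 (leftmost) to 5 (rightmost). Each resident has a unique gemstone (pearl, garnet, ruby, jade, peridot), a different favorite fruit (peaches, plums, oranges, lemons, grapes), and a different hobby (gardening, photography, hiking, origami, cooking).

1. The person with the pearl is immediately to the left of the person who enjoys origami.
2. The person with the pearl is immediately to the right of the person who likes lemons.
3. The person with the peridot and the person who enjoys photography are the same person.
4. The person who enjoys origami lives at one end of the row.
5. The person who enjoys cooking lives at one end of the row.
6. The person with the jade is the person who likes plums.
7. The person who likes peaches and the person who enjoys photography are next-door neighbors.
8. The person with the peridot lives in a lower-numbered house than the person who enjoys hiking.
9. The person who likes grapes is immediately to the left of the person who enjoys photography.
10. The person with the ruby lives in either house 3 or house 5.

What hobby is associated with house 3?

From clue 4, the person who enjoys origami must be in house 5.
The only hobby still possible for house 1 is cooking.
From clue 1, the person with the pearl must be in house 4.
Clue 2 places the person who likes lemons in house 3.
The person with the peridot is narrowed to house 2 or 3; consider each.
Placing it in house 2 leads to a contradiction, so it's in house 3.
From clue 3, the person who enjoys photography must be in house 3.
Clue 8 places the person who enjoys hiking in house 4.
From clue 9, the person who likes grapes must be in house 2.
So house 2 gets gardening for hobby.
The only gemstone still possible for house 1 is jade.
House 2 gemstone: only garnet fits.
House 5 gemstone: only ruby fits.
That leaves peaches as the favorite fruit for house 4.
From clue 6, the person who likes plums must be in house 1.
That leaves oranges as the favorite fruit for house 5.
So: house 1 = jade/plums/cooking, house 2 = garnet/grapes/gardening, house 3 = peridot/lemons/photography, house 4 = pearl/peaches/hiking, house 5 = ruby/oranges/origami.

photography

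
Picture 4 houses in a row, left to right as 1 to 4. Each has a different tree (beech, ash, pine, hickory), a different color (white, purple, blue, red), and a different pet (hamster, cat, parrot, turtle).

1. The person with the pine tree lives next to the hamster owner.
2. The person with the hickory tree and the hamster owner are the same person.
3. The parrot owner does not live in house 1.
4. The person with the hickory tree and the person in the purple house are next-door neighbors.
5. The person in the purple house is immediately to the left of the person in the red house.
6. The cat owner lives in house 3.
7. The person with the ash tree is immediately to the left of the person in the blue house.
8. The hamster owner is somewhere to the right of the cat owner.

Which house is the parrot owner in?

2

Clue 6 places the cat owner in house 3.
Clue 8: the hamster owner is in house 4.
House 1's pet must be turtle (nothing else left).
The only pet still possible for house 2 is parrot.
By clue 1, the person with the pine tree is in house 3.
The person with the hickory tree is in house 4 (clue 2).
By clue 4, the person in the purple house is in house 3.
By clue 5, the person in the red house is in house 4.
That leaves white as the color for house 1.
House 2 color: only blue fits.
The person with the ash tree is in house 1 (clue 7).
So house 2 gets beech for tree.
So: house 1 = ash/white/turtle, house 2 = beech/blue/parrot, house 3 = pine/purple/cat, house 4 = hickory/red/hamster.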